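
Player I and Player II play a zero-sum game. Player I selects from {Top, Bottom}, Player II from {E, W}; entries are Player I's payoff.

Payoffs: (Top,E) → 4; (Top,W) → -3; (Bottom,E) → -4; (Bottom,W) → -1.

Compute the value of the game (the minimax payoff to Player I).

Row minima: Top → -3, Bottom → -4; maximin = -3.
Column maxima: E → 4, W → -1; minimax = -1.
-3 ≠ -1, so there is no saddle point; optimal play is mixed.
Let Player I play Top with probability p. Expected payoff against E: 4p + (-4)(1−p) = 8p − 4; against W: (-3)p + (-1)(1−p) = −2p − 1.
Setting these equal: 8p − 4 = −2p − 1 ⇒ 10p = 3 ⇒ p = 3/10, and the value is (8)·(3/10) − 4 = -8/5.
For Player II: with q = P(E), equating Top's and Bottom's payoffs gives 7q − 3 = −3q − 1 ⇒ q = 1/5.

-8/5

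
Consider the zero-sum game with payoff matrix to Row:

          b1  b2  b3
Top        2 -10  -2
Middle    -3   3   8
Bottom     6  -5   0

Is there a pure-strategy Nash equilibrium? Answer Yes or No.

Row minima: Top → -10, Middle → -3, Bottom → -5; maximin = -3.
Column maxima: b1 → 6, b2 → 3, b3 → 8; minimax = 3.
-3 ≠ 3, so no pure-strategy equilibrium exists.

No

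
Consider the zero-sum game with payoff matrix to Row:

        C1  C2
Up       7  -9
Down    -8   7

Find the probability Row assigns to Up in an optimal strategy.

15/31

Row minima: Up → -9, Down → -8; maximin = -8.
Column maxima: C1 → 7, C2 → 7; minimax = 7.
-8 ≠ 7, so there is no saddle point; optimal play is mixed.
Let Row play Up with probability p. Expected payoff against C1: 7p + (-8)(1−p) = 15p − 8; against C2: (-9)p + 7(1−p) = −16p + 7.
Setting these equal: 15p − 8 = −16p + 7 ⇒ 31p = 15 ⇒ p = 15/31, and the value is (15)·(15/31) − 8 = -23/31.
For Column: with q = P(C1), equating Up's and Down's payoffs gives 16q − 9 = −15q + 7 ⇒ q = 16/31.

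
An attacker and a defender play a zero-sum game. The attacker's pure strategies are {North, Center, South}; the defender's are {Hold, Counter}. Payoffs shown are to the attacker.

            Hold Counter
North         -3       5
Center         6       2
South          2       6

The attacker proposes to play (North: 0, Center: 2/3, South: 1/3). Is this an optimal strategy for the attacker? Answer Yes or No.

Against Hold this mix gives (2/3)·6 + (1/3)·2 = 14/3.
Against Counter this mix gives (2/3)·2 + (1/3)·6 = 10/3.
The defender will play Counter, holding the attacker to 10/3. Shifting weight toward the row that does better against Counter would raise this floor (the equalizing mix achieves 4 against both Counter and Hold), so the proposed strategy is not optimal.

No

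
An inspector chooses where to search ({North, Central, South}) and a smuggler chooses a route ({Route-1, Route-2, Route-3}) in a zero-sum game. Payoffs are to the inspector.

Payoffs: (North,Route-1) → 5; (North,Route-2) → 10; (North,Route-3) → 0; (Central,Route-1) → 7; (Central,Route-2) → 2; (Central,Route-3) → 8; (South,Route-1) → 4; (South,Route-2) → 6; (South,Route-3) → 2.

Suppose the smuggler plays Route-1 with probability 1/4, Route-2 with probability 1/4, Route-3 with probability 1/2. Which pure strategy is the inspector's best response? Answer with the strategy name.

Expected payoff of North: (1/4)·5 + (1/4)·10 + (1/2)·0 = 15/4.
Expected payoff of Central: (1/4)·7 + (1/4)·2 + (1/2)·8 = 25/4.
Expected payoff of South: (1/4)·4 + (1/4)·6 + (1/2)·2 = 7/2.
The largest is 25/4, so the inspector's best response is Central.

Central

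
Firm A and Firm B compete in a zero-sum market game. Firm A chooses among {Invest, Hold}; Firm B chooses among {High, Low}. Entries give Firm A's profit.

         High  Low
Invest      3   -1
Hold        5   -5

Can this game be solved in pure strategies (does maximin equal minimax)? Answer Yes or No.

Row minima: Invest → -1, Hold → -5; maximin = -1.
Column maxima: High → 5, Low → -1; minimax = -1.
maximin = minimax = -1, so a saddle point exists.

Yes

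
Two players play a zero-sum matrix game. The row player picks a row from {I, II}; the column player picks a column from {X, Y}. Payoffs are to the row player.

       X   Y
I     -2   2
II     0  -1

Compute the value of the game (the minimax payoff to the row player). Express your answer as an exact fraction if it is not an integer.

-2/5

Row minima: I → -2, II → -1; maximin = -1.
Column maxima: X → 0, Y → 2; minimax = 0.
-1 ≠ 0, so there is no saddle point; optimal play is mixed.
Let the row player play I with probability p. Expected payoff against X: (-2)p + 0(1−p) = −2p; against Y: 2p + (-1)(1−p) = 3p − 1.
Setting these equal: −2p = 3p − 1 ⇒ −5p = -1 ⇒ p = 1/5, and the value is (-2)·(1/5) = -2/5.
For the column player: with q = P(X), equating I's and II's payoffs gives −4q + 2 = q − 1 ⇒ q = 3/5.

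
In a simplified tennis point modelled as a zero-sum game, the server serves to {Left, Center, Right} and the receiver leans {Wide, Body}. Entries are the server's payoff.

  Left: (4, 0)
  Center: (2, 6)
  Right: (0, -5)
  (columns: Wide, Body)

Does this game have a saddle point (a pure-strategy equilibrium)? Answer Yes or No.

Row minima: Left → 0, Center → 2, Right → -5; maximin = 2.
Column maxima: Wide → 4, Body → 6; minimax = 4.
2 ≠ 4, so no pure-strategy equilibrium exists.

No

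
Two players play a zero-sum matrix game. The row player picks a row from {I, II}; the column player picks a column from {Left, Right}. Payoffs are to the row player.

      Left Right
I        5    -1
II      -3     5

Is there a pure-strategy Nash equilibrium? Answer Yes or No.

Row minima: I → -1, II → -3; maximin = -1.
Column maxima: Left → 5, Right → 5; minimax = 5.
-1 ≠ 5, so no pure-strategy equilibrium exists.

No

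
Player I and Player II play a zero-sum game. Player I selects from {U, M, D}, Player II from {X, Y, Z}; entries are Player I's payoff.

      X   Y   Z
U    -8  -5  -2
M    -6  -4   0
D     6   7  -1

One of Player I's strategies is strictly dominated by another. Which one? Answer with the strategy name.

M gives a strictly higher payoff than U against every column: -6 > -8, -4 > -5, 0 > -2.
So U is strictly dominated and Player I never plays it.

U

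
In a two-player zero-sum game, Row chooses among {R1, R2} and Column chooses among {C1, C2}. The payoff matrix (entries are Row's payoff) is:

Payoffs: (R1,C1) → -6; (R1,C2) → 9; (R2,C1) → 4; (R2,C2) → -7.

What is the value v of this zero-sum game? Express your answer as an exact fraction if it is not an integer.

Row minima: R1 → -6, R2 → -7; maximin = -6.
Column maxima: C1 → 4, C2 → 9; minimax = 4.
-6 ≠ 4, so there is no saddle point; optimal play is mixed.
Let Row play R1 with probability p. Expected payoff against C1: (-6)p + 4(1−p) = −10p + 4; against C2: 9p + (-7)(1−p) = 16p − 7.
Setting these equal: −10p + 4 = 16p − 7 ⇒ −26p = -11 ⇒ p = 11/26, and the value is (-10)·(11/26) + 4 = -3/13.
For Column: with q = P(C1), equating R1's and R2's payoffs gives −15q + 9 = 11q − 7 ⇒ q = 8/13.

-3/13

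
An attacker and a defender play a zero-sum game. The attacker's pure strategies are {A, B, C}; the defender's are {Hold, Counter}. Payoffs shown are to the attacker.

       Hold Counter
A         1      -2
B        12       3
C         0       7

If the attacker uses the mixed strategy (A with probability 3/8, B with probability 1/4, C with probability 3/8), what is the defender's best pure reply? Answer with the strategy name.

Counter

If the defender plays Hold, the attacker's expected payoff is (3/8)·1 + (1/4)·12 + (3/8)·0 = 27/8.
If the defender plays Counter, the attacker's expected payoff is (3/8)·(-2) + (1/4)·3 + (3/8)·7 = 21/8.
The defender minimizes the attacker's payoff; the smallest is 21/8, so the best response is Counter.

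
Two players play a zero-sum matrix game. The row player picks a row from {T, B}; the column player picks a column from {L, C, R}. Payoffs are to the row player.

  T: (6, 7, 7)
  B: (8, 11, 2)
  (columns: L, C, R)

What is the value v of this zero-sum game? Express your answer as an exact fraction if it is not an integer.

44/7

Row minima: T → 6, B → 2; maximin = 6.
Column maxima: L → 8, C → 11, R → 7; minimax = 7.
6 ≠ 7, so there is no saddle point; optimal play is mixed.
C is strictly dominated by L (it gives the row player strictly more in every row), so the column player never plays it.
On the remaining 2×2 (T, B vs L, R):
Let the row player play T with probability p. Expected payoff against L: 6p + 8(1−p) = −2p + 8; against R: 7p + 2(1−p) = 5p + 2.
Setting these equal: −2p + 8 = 5p + 2 ⇒ −7p = -6 ⇒ p = 6/7, and the value is (-2)·(6/7) + 8 = 44/7.
For the column player: with q = P(L), equating T's and B's payoffs gives −q + 7 = 6q + 2 ⇒ q = 5/7.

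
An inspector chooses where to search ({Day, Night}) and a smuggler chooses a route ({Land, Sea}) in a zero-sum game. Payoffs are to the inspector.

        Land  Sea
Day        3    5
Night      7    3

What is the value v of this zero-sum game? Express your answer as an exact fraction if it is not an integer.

13/3

Row minima: Day → 3, Night → 3; maximin = 3.
Column maxima: Land → 7, Sea → 5; minimax = 5.
3 ≠ 5, so there is no saddle point; optimal play is mixed.
Let the inspector play Day with probability p. Expected payoff against Land: 3p + 7(1−p) = −4p + 7; against Sea: 5p + 3(1−p) = 2p + 3.
Setting these equal: −4p + 7 = 2p + 3 ⇒ −6p = -4 ⇒ p = 2/3, and the value is (-4)·(2/3) + 7 = 13/3.
For the smuggler: with q = P(Land), equating Day's and Night's payoffs gives −2q + 5 = 4q + 3 ⇒ q = 1/3.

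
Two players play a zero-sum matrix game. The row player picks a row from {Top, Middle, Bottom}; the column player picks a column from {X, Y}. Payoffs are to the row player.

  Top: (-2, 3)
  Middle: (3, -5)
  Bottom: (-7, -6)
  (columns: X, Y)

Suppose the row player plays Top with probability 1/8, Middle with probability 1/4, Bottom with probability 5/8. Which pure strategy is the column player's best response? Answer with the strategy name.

Y

If the column player plays X, the row player's expected payoff is (1/8)·(-2) + (1/4)·3 + (5/8)·(-7) = -31/8.
If the column player plays Y, the row player's expected payoff is (1/8)·3 + (1/4)·(-5) + (5/8)·(-6) = -37/8.
The column player minimizes the row player's payoff; the smallest is -37/8, so the best response is Y.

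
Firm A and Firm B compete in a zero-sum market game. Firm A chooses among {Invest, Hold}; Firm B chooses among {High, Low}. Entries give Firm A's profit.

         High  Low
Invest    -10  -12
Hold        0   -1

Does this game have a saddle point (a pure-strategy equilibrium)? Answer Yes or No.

Row minima: Invest → -12, Hold → -1; maximin = -1.
Column maxima: High → 0, Low → -1; minimax = -1.
maximin = minimax = -1, so a saddle point exists.

Yes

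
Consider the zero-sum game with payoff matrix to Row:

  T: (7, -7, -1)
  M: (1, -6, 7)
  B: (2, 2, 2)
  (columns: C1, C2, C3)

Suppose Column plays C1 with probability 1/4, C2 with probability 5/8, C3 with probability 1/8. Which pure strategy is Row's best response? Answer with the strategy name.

B

Expected payoff of T: (1/4)·7 + (5/8)·(-7) + (1/8)·(-1) = -11/4.
Expected payoff of M: (1/4)·1 + (5/8)·(-6) + (1/8)·7 = -21/8.
Expected payoff of B: (1/4)·2 + (5/8)·2 + (1/8)·2 = 2.
The largest is 2, so Row's best response is B.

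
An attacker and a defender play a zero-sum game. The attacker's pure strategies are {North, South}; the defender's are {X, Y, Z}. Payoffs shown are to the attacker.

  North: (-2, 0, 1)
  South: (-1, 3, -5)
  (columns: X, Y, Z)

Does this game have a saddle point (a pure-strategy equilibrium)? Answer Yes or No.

No

Row minima: North → -2, South → -5; maximin = -2.
Column maxima: X → -1, Y → 3, Z → 1; minimax = -1.
-2 ≠ -1, so no pure-strategy equilibrium exists.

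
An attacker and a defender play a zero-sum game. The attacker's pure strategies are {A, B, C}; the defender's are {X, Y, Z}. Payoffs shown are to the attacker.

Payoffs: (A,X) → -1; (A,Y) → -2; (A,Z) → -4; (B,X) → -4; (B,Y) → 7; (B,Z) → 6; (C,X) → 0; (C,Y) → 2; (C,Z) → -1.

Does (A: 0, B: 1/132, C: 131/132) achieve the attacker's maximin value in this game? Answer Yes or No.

No

Against X this mix gives (1/132)·(-4) + (131/132)·0 = -1/33.
Against Y this mix gives (1/132)·7 + (131/132)·2 = 269/132.
Against Z this mix gives (1/132)·6 + (131/132)·(-1) = -125/132.
The defender will play Z, holding the attacker to -125/132. Shifting weight toward the row that does better against Z would raise this floor (the equalizing mix achieves -4/11 against both Z and X), so the proposed strategy is not optimal.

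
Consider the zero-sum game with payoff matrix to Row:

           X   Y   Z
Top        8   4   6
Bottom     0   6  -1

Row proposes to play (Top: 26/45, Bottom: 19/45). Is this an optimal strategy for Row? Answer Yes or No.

No

Against X this mix gives (26/45)·8 + (19/45)·0 = 208/45.
Against Y this mix gives (26/45)·4 + (19/45)·6 = 218/45.
Against Z this mix gives (26/45)·6 + (19/45)·(-1) = 137/45.
Column will play Z, holding Row to 137/45. Shifting weight toward the row that does better against Z would raise this floor (the equalizing mix achieves 40/9 against both Z and Y), so the proposed strategy is not optimal.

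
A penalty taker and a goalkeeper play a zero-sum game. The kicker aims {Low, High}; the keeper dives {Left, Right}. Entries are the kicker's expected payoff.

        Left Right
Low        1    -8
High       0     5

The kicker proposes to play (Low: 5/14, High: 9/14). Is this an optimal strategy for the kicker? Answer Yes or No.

Against Left this mix gives (5/14)·1 + (9/14)·0 = 5/14.
Against Right this mix gives (5/14)·(-8) + (9/14)·5 = 5/14.
All of the keeper's active replies (Left, Right) yield 5/14, and no column does worse for the kicker. The mix makes the keeper indifferent and guarantees 5/14, so it is optimal.

Yes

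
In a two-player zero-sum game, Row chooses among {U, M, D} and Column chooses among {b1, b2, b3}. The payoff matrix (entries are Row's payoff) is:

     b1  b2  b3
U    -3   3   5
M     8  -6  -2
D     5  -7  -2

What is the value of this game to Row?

3/10

Row minima: U → -3, M → -6, D → -7; maximin = -3.
Column maxima: b1 → 8, b2 → 3, b3 → 5; minimax = 3.
-3 ≠ 3, so there is no saddle point; optimal play is mixed.
b3 is strictly dominated by b2 (it gives Row strictly more in every row), so Column never plays it.
With b3 eliminated, D is strictly dominated by M (M gives Row strictly more in every remaining column), so Row never plays it.
On the remaining 2×2 (U, M vs b1, b2):
Let Row play U with probability p. Expected payoff against b1: (-3)p + 8(1−p) = −11p + 8; against b2: 3p + (-6)(1−p) = 9p − 6.
Setting these equal: −11p + 8 = 9p − 6 ⇒ −20p = -14 ⇒ p = 7/10, and the value is (-11)·(7/10) + 8 = 3/10.
For Column: with q = P(b1), equating U's and M's payoffs gives −6q + 3 = 14q − 6 ⇒ q = 9/20.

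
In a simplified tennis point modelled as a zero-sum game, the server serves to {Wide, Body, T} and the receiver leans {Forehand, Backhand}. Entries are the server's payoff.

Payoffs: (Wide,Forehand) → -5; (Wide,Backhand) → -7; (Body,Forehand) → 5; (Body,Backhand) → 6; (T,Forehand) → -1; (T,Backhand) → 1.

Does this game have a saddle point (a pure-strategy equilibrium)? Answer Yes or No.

Row minima: Wide → -7, Body → 5, T → -1; maximin = 5.
Column maxima: Forehand → 5, Backhand → 6; minimax = 5.
maximin = minimax = 5, so a saddle point exists.

Yes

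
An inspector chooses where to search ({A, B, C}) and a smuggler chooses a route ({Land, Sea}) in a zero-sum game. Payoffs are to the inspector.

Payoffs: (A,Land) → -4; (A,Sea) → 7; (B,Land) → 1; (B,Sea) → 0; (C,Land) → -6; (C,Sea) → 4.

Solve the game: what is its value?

7/12

Row minima: A → -4, B → 0, C → -6; maximin = 0.
Column maxima: Land → 1, Sea → 7; minimax = 1.
0 ≠ 1, so there is no saddle point; optimal play is mixed.
C is strictly dominated by A, so the inspector never plays it.
On the remaining 2×2 (A, B vs Land, Sea):
Let the inspector play A with probability p. Expected payoff against Land: (-4)p + 1(1−p) = −5p + 1; against Sea: 7p + 0(1−p) = 7p.
Setting these equal: −5p + 1 = 7p ⇒ −12p = -1 ⇒ p = 1/12, and the value is (-5)·(1/12) + 1 = 7/12.
For the smuggler: with q = P(Land), equating A's and B's payoffs gives −11q + 7 = q ⇒ q = 7/12.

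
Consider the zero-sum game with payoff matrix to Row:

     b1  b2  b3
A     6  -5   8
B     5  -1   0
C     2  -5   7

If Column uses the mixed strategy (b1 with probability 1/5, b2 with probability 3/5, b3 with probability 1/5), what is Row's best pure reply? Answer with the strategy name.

Expected payoff of A: (1/5)·6 + (3/5)·(-5) + (1/5)·8 = -1/5.
Expected payoff of B: (1/5)·5 + (3/5)·(-1) + (1/5)·0 = 2/5.
Expected payoff of C: (1/5)·2 + (3/5)·(-5) + (1/5)·7 = -6/5.
The largest is 2/5, so Row's best response is B.

B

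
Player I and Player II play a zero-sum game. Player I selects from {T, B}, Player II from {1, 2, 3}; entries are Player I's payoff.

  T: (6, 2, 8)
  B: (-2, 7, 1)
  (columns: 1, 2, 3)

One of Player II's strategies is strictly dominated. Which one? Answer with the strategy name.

3

1 holds Player I's payoff strictly below 3 in every row: 6 < 8, -2 < 1.
So 3 is strictly dominated for Player II.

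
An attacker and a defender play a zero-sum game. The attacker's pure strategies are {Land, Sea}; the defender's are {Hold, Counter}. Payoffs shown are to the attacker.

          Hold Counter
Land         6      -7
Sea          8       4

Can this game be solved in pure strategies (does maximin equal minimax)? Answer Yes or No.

Row minima: Land → -7, Sea → 4; maximin = 4.
Column maxima: Hold → 8, Counter → 4; minimax = 4.
maximin = minimax = 4, so a saddle point exists.

Yes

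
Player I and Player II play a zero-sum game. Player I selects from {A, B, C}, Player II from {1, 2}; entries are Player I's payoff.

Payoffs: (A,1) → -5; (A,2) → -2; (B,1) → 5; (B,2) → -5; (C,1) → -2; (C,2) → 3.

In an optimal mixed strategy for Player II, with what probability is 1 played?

Row minima: A → -5, B → -5, C → -2; maximin = -2.
Column maxima: 1 → 5, 2 → 3; minimax = 3.
-2 ≠ 3, so there is no saddle point; optimal play is mixed.
A is strictly dominated by C, so Player I never plays it.
On the remaining 2×2 (B, C vs 1, 2):
Let Player I play B with probability p. Expected payoff against 1: 5p + (-2)(1−p) = 7p − 2; against 2: (-5)p + 3(1−p) = −8p + 3.
Setting these equal: 7p − 2 = −8p + 3 ⇒ 15p = 5 ⇒ p = 1/3, and the value is (7)·(1/3) − 2 = 1/3.
For Player II: with q = P(1), equating B's and C's payoffs gives 10q − 5 = −5q + 3 ⇒ q = 8/15.

8/15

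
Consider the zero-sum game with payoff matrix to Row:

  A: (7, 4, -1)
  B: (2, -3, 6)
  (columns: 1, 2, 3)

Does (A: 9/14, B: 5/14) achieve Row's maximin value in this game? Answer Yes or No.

Yes

Against 1 this mix gives (9/14)·7 + (5/14)·2 = 73/14.
Against 2 this mix gives (9/14)·4 + (5/14)·(-3) = 3/2.
Against 3 this mix gives (9/14)·(-1) + (5/14)·6 = 3/2.
All of Column's active replies (2, 3) yield 3/2, and no column does worse for Row. The mix makes Column indifferent and guarantees 3/2, so it is optimal.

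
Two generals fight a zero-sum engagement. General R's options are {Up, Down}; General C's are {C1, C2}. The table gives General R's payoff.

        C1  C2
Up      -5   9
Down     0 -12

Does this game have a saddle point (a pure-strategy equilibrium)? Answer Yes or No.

Row minima: Up → -5, Down → -12; maximin = -5.
Column maxima: C1 → 0, C2 → 9; minimax = 0.
-5 ≠ 0, so no pure-strategy equilibrium exists.

No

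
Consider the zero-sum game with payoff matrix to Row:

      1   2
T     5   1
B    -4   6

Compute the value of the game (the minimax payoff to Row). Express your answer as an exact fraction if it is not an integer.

17/7

Row minima: T → 1, B → -4; maximin = 1.
Column maxima: 1 → 5, 2 → 6; minimax = 5.
1 ≠ 5, so there is no saddle point; optimal play is mixed.
Let Row play T with probability p. Expected payoff against 1: 5p + (-4)(1−p) = 9p − 4; against 2: 1p + 6(1−p) = −5p + 6.
Setting these equal: 9p − 4 = −5p + 6 ⇒ 14p = 10 ⇒ p = 5/7, and the value is (9)·(5/7) − 4 = 17/7.
For Column: with q = P(1), equating T's and B's payoffs gives 4q + 1 = −10q + 6 ⇒ q = 5/14.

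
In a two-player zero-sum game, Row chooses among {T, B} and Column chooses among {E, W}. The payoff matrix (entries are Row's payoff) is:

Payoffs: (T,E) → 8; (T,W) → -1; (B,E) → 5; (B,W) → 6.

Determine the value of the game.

53/10

Row minima: T → -1, B → 5; maximin = 5.
Column maxima: E → 8, W → 6; minimax = 6.
5 ≠ 6, so there is no saddle point; optimal play is mixed.
Let Row play T with probability p. Expected payoff against E: 8p + 5(1−p) = 3p + 5; against W: (-1)p + 6(1−p) = −7p + 6.
Setting these equal: 3p + 5 = −7p + 6 ⇒ 10p = 1 ⇒ p = 1/10, and the value is (3)·(1/10) + 5 = 53/10.
For Column: with q = P(E), equating T's and B's payoffs gives 9q − 1 = −q + 6 ⇒ q = 7/10.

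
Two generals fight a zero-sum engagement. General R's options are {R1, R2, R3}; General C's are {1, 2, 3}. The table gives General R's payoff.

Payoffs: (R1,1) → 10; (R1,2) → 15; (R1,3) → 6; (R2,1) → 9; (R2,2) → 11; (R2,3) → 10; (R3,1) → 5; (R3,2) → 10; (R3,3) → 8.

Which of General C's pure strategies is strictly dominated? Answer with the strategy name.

2

1 holds General R's payoff strictly below 2 in every row: 10 < 15, 9 < 11, 5 < 10.
So 2 is strictly dominated for General C.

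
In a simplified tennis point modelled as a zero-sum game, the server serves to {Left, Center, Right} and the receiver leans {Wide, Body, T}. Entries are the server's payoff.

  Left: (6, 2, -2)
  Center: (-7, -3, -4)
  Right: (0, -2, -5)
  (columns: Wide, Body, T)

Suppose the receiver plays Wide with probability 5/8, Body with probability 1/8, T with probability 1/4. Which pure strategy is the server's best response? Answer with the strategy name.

Expected payoff of Left: (5/8)·6 + (1/8)·2 + (1/4)·(-2) = 7/2.
Expected payoff of Center: (5/8)·(-7) + (1/8)·(-3) + (1/4)·(-4) = -23/4.
Expected payoff of Right: (5/8)·0 + (1/8)·(-2) + (1/4)·(-5) = -3/2.
The largest is 7/2, so the server's best response is Left.

Left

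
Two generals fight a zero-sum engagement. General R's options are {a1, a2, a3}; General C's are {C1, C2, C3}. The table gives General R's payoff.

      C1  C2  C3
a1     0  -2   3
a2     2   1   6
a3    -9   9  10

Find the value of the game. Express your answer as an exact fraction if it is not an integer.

Row minima: a1 → -2, a2 → 1, a3 → -9; maximin = 1.
Column maxima: C1 → 2, C2 → 9, C3 → 10; minimax = 2.
1 ≠ 2, so there is no saddle point; optimal play is mixed.
a1 is strictly dominated by a2, so General R never plays it.
C3 is strictly dominated by C1 (it gives General R strictly more in every row), so General C never plays it.
On the remaining 2×2 (a2, a3 vs C1, C2):
Let General R play a2 with probability p. Expected payoff against C1: 2p + (-9)(1−p) = 11p − 9; against C2: 1p + 9(1−p) = −8p + 9.
Setting these equal: 11p − 9 = −8p + 9 ⇒ 19p = 18 ⇒ p = 18/19, and the value is (11)·(18/19) − 9 = 27/19.
For General C: with q = P(C1), equating a2's and a3's payoffs gives q + 1 = −18q + 9 ⇒ q = 8/19.

27/19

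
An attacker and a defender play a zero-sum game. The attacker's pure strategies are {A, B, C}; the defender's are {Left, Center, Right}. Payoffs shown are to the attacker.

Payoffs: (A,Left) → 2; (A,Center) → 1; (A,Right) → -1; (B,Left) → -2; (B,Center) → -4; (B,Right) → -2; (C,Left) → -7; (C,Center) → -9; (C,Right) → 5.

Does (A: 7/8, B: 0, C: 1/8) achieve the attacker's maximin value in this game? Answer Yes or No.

Yes

Against Left this mix gives (7/8)·2 + (1/8)·(-7) = 7/8.
Against Center this mix gives (7/8)·1 + (1/8)·(-9) = -1/4.
Against Right this mix gives (7/8)·(-1) + (1/8)·5 = -1/4.
All of the defender's active replies (Center, Right) yield -1/4, and no column does worse for the attacker. The mix makes the defender indifferent and guarantees -1/4, so it is optimal.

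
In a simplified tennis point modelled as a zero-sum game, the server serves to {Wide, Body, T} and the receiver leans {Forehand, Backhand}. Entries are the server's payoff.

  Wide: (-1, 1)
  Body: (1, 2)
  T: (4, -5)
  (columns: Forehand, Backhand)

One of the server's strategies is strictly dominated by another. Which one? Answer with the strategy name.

Body gives a strictly higher payoff than Wide against every column: 1 > -1, 2 > 1.
So Wide is strictly dominated and the server never plays it.

Wide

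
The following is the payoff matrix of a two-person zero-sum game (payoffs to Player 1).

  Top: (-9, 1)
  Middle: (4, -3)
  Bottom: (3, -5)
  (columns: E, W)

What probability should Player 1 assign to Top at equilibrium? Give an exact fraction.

Row minima: Top → -9, Middle → -3, Bottom → -5; maximin = -3.
Column maxima: E → 4, W → 1; minimax = 1.
-3 ≠ 1, so there is no saddle point; optimal play is mixed.
Bottom is strictly dominated by Middle, so Player 1 never plays it.
On the remaining 2×2 (Top, Middle vs E, W):
Let Player 1 play Top with probability p. Expected payoff against E: (-9)p + 4(1−p) = −13p + 4; against W: 1p + (-3)(1−p) = 4p − 3.
Setting these equal: −13p + 4 = 4p − 3 ⇒ −17p = -7 ⇒ p = 7/17, and the value is (-13)·(7/17) + 4 = -23/17.
For Player 2: with q = P(E), equating Top's and Middle's payoffs gives −10q + 1 = 7q − 3 ⇒ q = 4/17.

7/17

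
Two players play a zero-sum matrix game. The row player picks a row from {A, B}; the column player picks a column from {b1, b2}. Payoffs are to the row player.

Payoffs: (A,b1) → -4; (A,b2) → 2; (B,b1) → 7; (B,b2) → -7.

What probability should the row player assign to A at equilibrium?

7/10

Row minima: A → -4, B → -7; maximin = -4.
Column maxima: b1 → 7, b2 → 2; minimax = 2.
-4 ≠ 2, so there is no saddle point; optimal play is mixed.
Let the row player play A with probability p. Expected payoff against b1: (-4)p + 7(1−p) = −11p + 7; against b2: 2p + (-7)(1−p) = 9p − 7.
Setting these equal: −11p + 7 = 9p − 7 ⇒ −20p = -14 ⇒ p = 7/10, and the value is (-11)·(7/10) + 7 = -7/10.
For the column player: with q = P(b1), equating A's and B's payoffs gives −6q + 2 = 14q − 7 ⇒ q = 9/20.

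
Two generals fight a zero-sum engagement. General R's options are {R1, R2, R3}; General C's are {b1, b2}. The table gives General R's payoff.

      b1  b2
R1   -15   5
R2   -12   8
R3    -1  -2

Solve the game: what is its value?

Row minima: R1 → -15, R2 → -12, R3 → -2; maximin = -2.
Column maxima: b1 → -1, b2 → 8; minimax = -1.
-2 ≠ -1, so there is no saddle point; optimal play is mixed.
R1 is strictly dominated by R2, so General R never plays it.
On the remaining 2×2 (R2, R3 vs b1, b2):
Let General R play R2 with probability p. Expected payoff against b1: (-12)p + (-1)(1−p) = −11p − 1; against b2: 8p + (-2)(1−p) = 10p − 2.
Setting these equal: −11p − 1 = 10p − 2 ⇒ −21p = -1 ⇒ p = 1/21, and the value is (-11)·(1/21) − 1 = -32/21.
For General C: with q = P(b1), equating R2's and R3's payoffs gives −20q + 8 = q − 2 ⇒ q = 10/21.

-32/21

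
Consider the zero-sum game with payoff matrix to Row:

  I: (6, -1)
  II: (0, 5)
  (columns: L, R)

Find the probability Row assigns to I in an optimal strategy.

Row minima: I → -1, II → 0; maximin = 0.
Column maxima: L → 6, R → 5; minimax = 5.
0 ≠ 5, so there is no saddle point; optimal play is mixed.
Let Row play I with probability p. Expected payoff against L: 6p + 0(1−p) = 6p; against R: (-1)p + 5(1−p) = −6p + 5.
Setting these equal: 6p = −6p + 5 ⇒ 12p = 5 ⇒ p = 5/12, and the value is (6)·(5/12) = 5/2.
For Column: with q = P(L), equating I's and II's payoffs gives 7q − 1 = −5q + 5 ⇒ q = 1/2.

5/12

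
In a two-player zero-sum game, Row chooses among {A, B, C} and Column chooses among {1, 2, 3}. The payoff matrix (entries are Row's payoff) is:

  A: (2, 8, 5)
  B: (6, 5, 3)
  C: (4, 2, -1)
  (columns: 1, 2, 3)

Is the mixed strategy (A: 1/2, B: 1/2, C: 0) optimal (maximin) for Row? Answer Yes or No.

Against 1 this mix gives (1/2)·2 + (1/2)·6 = 4.
Against 2 this mix gives (1/2)·8 + (1/2)·5 = 13/2.
Against 3 this mix gives (1/2)·5 + (1/2)·3 = 4.
All of Column's active replies (1, 3) yield 4, and no column does worse for Row. The mix makes Column indifferent and guarantees 4, so it is optimal.

Yes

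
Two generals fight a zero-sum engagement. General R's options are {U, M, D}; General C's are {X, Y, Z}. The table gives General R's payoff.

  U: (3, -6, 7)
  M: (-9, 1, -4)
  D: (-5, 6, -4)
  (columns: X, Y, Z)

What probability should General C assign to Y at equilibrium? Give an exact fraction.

2/5

Row minima: U → -6, M → -9, D → -5; maximin = -5.
Column maxima: X → 3, Y → 6, Z → 7; minimax = 3.
-5 ≠ 3, so there is no saddle point; optimal play is mixed.
Z is strictly dominated by X (it gives General R strictly more in every row), so General C never plays it.
With Z eliminated, M is strictly dominated by D (D gives General R strictly more in every remaining column), so General R never plays it.
On the remaining 2×2 (U, D vs X, Y):
Let General R play U with probability p. Expected payoff against X: 3p + (-5)(1−p) = 8p − 5; against Y: (-6)p + 6(1−p) = −12p + 6.
Setting these equal: 8p − 5 = −12p + 6 ⇒ 20p = 11 ⇒ p = 11/20, and the value is (8)·(11/20) − 5 = -3/5.
For General C: with q = P(X), equating U's and D's payoffs gives 9q − 6 = −11q + 6 ⇒ q = 3/5.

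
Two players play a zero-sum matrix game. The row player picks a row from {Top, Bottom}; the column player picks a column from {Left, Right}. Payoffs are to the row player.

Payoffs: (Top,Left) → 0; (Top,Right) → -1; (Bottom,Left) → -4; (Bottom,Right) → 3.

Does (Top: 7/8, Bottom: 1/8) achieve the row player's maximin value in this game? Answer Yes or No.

Against Left this mix gives (7/8)·0 + (1/8)·(-4) = -1/2.
Against Right this mix gives (7/8)·(-1) + (1/8)·3 = -1/2.
All of the column player's active replies (Left, Right) yield -1/2, and no column does worse for the row player. The mix makes the column player indifferent and guarantees -1/2, so it is optimal.

Yes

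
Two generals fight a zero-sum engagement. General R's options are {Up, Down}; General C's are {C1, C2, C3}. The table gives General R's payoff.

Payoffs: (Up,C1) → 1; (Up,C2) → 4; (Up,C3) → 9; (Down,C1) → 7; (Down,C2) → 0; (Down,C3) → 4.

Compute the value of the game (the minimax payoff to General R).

14/5

Row minima: Up → 1, Down → 0; maximin = 1.
Column maxima: C1 → 7, C2 → 4, C3 → 9; minimax = 4.
1 ≠ 4, so there is no saddle point; optimal play is mixed.
C3 is strictly dominated by C2 (it gives General R strictly more in every row), so General C never plays it.
On the remaining 2×2 (Up, Down vs C1, C2):
Let General R play Up with probability p. Expected payoff against C1: 1p + 7(1−p) = −6p + 7; against C2: 4p + 0(1−p) = 4p.
Setting these equal: −6p + 7 = 4p ⇒ −10p = -7 ⇒ p = 7/10, and the value is (-6)·(7/10) + 7 = 14/5.
For General C: with q = P(C1), equating Up's and Down's payoffs gives −3q + 4 = 7q ⇒ q = 2/5.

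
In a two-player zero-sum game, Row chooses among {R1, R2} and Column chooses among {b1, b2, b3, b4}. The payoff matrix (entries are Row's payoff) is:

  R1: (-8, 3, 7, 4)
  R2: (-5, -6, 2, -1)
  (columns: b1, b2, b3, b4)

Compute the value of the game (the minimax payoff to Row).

Row minima: R1 → -8, R2 → -6; maximin = -6.
Column maxima: b1 → -5, b2 → 3, b3 → 7, b4 → 4; minimax = -5.
-6 ≠ -5, so there is no saddle point; optimal play is mixed.
b3 is strictly dominated by b1 (it gives Row strictly more in every row), so Column never plays it.
b4 is strictly dominated by b1 (it gives Row strictly more in every row), so Column never plays it.
On the remaining 2×2 (R1, R2 vs b1, b2):
Let Row play R1 with probability p. Expected payoff against b1: (-8)p + (-5)(1−p) = −3p − 5; against b2: 3p + (-6)(1−p) = 9p − 6.
Setting these equal: −3p − 5 = 9p − 6 ⇒ −12p = -1 ⇒ p = 1/12, and the value is (-3)·(1/12) − 5 = -21/4.
For Column: with q = P(b1), equating R1's and R2's payoffs gives −11q + 3 = q − 6 ⇒ q = 3/4.

-21/4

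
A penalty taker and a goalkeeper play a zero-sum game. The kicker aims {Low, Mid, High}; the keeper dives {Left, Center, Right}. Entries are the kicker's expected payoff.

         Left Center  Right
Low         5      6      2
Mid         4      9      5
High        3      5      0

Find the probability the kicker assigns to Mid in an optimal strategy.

Row minima: Low → 2, Mid → 4, High → 0; maximin = 4.
Column maxima: Left → 5, Center → 9, Right → 5; minimax = 5.
4 ≠ 5, so there is no saddle point; optimal play is mixed.
High is strictly dominated by Low, so the kicker never plays it.
Center is strictly dominated by Left (it gives the kicker strictly more in every row), so the keeper never plays it.
On the remaining 2×2 (Low, Mid vs Left, Right):
Let the kicker play Low with probability p. Expected payoff against Left: 5p + 4(1−p) = p + 4; against Right: 2p + 5(1−p) = −3p + 5.
Setting these equal: p + 4 = −3p + 5 ⇒ 4p = 1 ⇒ p = 1/4, and the value is (1)·(1/4) + 4 = 17/4.
For the keeper: with q = P(Left), equating Low's and Mid's payoffs gives 3q + 2 = −q + 5 ⇒ q = 3/4.

3/4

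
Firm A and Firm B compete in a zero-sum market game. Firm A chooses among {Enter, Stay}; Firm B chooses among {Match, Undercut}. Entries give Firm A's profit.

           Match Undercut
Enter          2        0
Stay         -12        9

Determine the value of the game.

Row minima: Enter → 0, Stay → -12; maximin = 0.
Column maxima: Match → 2, Undercut → 9; minimax = 2.
0 ≠ 2, so there is no saddle point; optimal play is mixed.
Let Firm A play Enter with probability p. Expected payoff against Match: 2p + (-12)(1−p) = 14p − 12; against Undercut: 0p + 9(1−p) = −9p + 9.
Setting these equal: 14p − 12 = −9p + 9 ⇒ 23p = 21 ⇒ p = 21/23, and the value is (14)·(21/23) − 12 = 18/23.
For Firm B: with q = P(Match), equating Enter's and Stay's payoffs gives 2q = −21q + 9 ⇒ q = 9/23.

18/23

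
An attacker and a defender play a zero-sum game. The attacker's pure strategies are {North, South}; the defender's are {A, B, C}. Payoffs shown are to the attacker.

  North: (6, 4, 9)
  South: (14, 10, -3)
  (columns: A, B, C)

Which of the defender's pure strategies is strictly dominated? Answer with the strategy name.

A

B holds the attacker's payoff strictly below A in every row: 4 < 6, 10 < 14.
So A is strictly dominated for the defender.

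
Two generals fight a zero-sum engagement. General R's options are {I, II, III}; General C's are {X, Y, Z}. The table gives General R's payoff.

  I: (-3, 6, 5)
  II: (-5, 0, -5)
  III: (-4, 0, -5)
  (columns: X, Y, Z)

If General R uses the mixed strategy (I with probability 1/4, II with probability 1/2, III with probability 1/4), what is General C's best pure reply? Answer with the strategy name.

If General C plays X, General R's expected payoff is (1/4)·(-3) + (1/2)·(-5) + (1/4)·(-4) = -17/4.
If General C plays Y, General R's expected payoff is (1/4)·6 + (1/2)·0 + (1/4)·0 = 3/2.
If General C plays Z, General R's expected payoff is (1/4)·5 + (1/2)·(-5) + (1/4)·(-5) = -5/2.
General C minimizes General R's payoff; the smallest is -17/4, so the best response is X.

X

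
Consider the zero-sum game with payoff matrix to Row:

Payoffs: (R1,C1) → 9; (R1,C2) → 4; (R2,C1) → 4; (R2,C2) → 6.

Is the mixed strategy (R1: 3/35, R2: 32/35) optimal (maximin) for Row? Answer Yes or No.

No

Against C1 this mix gives (3/35)·9 + (32/35)·4 = 31/7.
Against C2 this mix gives (3/35)·4 + (32/35)·6 = 204/35.
Column will play C1, holding Row to 31/7. Shifting weight toward the row that does better against C1 would raise this floor (the equalizing mix achieves 38/7 against both C1 and C2), so the proposed strategy is not optimal.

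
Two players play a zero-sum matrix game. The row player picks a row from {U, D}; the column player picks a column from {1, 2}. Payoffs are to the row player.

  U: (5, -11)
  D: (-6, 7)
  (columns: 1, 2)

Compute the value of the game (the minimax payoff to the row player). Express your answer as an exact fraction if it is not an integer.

-31/29

Row minima: U → -11, D → -6; maximin = -6.
Column maxima: 1 → 5, 2 → 7; minimax = 5.
-6 ≠ 5, so there is no saddle point; optimal play is mixed.
Let the row player play U with probability p. Expected payoff against 1: 5p + (-6)(1−p) = 11p − 6; against 2: (-11)p + 7(1−p) = −18p + 7.
Setting these equal: 11p − 6 = −18p + 7 ⇒ 29p = 13 ⇒ p = 13/29, and the value is (11)·(13/29) − 6 = -31/29.
For the column player: with q = P(1), equating U's and D's payoffs gives 16q − 11 = −13q + 7 ⇒ q = 18/29.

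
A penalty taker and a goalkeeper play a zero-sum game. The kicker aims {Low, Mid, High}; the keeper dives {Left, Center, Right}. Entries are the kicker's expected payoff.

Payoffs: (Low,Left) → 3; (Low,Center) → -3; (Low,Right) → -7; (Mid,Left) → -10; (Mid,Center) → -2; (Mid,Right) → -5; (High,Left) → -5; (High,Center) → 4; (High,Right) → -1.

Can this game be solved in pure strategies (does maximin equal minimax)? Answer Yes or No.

No

Row minima: Low → -7, Mid → -10, High → -5; maximin = -5.
Column maxima: Left → 3, Center → 4, Right → -1; minimax = -1.
-5 ≠ -1, so no pure-strategy equilibrium exists.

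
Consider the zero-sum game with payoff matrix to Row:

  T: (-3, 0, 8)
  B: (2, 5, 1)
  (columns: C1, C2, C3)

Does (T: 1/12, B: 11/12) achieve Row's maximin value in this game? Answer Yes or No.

Against C1 this mix gives (1/12)·(-3) + (11/12)·2 = 19/12.
Against C2 this mix gives (1/12)·0 + (11/12)·5 = 55/12.
Against C3 this mix gives (1/12)·8 + (11/12)·1 = 19/12.
All of Column's active replies (C1, C3) yield 19/12, and no column does worse for Row. The mix makes Column indifferent and guarantees 19/12, so it is optimal.

Yes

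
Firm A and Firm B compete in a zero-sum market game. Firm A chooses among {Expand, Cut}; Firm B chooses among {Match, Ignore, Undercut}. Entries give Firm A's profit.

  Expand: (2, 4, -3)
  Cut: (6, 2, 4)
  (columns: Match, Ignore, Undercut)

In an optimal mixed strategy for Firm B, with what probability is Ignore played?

7/9

Row minima: Expand → -3, Cut → 2; maximin = 2.
Column maxima: Match → 6, Ignore → 4, Undercut → 4; minimax = 4.
2 ≠ 4, so there is no saddle point; optimal play is mixed.
Match is strictly dominated by Undercut (it gives Firm A strictly more in every row), so Firm B never plays it.
On the remaining 2×2 (Expand, Cut vs Ignore, Undercut):
Let Firm A play Expand with probability p. Expected payoff against Ignore: 4p + 2(1−p) = 2p + 2; against Undercut: (-3)p + 4(1−p) = −7p + 4.
Setting these equal: 2p + 2 = −7p + 4 ⇒ 9p = 2 ⇒ p = 2/9, and the value is (2)·(2/9) + 2 = 22/9.
For Firm B: with q = P(Ignore), equating Expand's and Cut's payoffs gives 7q − 3 = −2q + 4 ⇒ q = 7/9.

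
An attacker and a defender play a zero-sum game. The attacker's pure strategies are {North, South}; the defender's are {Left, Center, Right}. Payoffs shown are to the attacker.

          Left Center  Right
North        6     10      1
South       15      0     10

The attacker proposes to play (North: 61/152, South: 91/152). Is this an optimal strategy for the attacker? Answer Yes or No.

Against Left this mix gives (61/152)·6 + (91/152)·15 = 1731/152.
Against Center this mix gives (61/152)·10 + (91/152)·0 = 305/76.
Against Right this mix gives (61/152)·1 + (91/152)·10 = 971/152.
The defender will play Center, holding the attacker to 305/76. Shifting weight toward the row that does better against Center would raise this floor (the equalizing mix achieves 100/19 against both Center and Right), so the proposed strategy is not optimal.

No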